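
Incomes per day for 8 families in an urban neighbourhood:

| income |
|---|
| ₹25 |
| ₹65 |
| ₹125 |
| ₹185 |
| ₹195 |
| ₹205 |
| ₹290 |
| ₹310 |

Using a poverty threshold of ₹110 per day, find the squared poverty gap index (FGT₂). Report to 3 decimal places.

0.096

Incomes under z: ₹25, ₹65 (q = 2 of N = 8).
Relative gaps: (110−25)/110 = 0.7727; (110−65)/110 = 0.4091.
Squared: 0.5971; 0.1674.
Sum = 0.764463; P₂ = 0.764463 / 8 = 0.096.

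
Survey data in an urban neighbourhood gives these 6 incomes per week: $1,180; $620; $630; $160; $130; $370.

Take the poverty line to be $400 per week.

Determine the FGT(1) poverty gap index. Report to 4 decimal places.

0.2250

Poor units: $130, $160, $370 (q = 3 of N = 6).
Shortfall ratios: (400−130)/400 = 0.6750; (400−160)/400 = 0.6000; (400−370)/400 = 0.0750.
Σ = 1.350000. Dividing by the full population N = 6 gives P₁ = 0.2250.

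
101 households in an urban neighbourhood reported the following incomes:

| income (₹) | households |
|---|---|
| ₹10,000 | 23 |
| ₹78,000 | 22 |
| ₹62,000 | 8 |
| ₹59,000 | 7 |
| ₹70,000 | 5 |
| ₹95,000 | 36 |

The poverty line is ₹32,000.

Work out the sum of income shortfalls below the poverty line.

Incomes under z: 23×₹10,000 (q = 23 of N = 101).
Individual gaps: 23×(32000−10000) = 506000.
Aggregate gap = ₹506,000.

₹506,000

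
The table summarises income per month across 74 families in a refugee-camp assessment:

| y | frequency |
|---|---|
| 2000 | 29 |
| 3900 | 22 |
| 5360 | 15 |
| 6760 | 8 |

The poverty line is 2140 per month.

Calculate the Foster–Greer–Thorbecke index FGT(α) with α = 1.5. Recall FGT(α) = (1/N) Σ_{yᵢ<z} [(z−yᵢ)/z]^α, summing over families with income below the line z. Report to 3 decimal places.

0.007

Below the line: 29×2000 (q = 29 of N = 74).
Shortfall ratios: (2140−2000)/2140 = 0.0654 (×29).
Raised to α = 1.5: 0.01673 (×29).
Sum = 0.485254; FGT(1.5) = 0.485254 / 74 = 0.007.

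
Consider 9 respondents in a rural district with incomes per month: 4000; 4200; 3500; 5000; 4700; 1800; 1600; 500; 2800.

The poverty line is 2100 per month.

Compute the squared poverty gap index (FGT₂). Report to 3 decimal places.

0.073

Poor units: 500, 1600, 1800 (q = 3 of N = 9).
Relative gaps: (2100−500)/2100 = 0.7619; (2100−1600)/2100 = 0.2381; (2100−1800)/2100 = 0.1429.
Squared: 0.5805; 0.0567; 0.0204.
Sum = 0.657596; P₂ = 0.657596 / 9 = 0.073.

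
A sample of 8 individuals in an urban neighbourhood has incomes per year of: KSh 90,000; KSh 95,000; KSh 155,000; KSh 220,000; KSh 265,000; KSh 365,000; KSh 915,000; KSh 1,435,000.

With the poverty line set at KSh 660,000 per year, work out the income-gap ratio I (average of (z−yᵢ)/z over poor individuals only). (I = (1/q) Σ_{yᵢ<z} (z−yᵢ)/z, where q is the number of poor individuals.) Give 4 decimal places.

Incomes under z: KSh 90,000, KSh 95,000, KSh 155,000, KSh 220,000, KSh 265,000, KSh 365,000 (q = 6 of N = 8).
Shortfall ratios (z−y)/z: 0.8636, 0.8561, 0.7652, 0.6667, 0.5985, 0.4470; sum = 4.196970.
I averages over the q = 6 poor units only: 4.196970 / 6 = 0.6995.

0.6995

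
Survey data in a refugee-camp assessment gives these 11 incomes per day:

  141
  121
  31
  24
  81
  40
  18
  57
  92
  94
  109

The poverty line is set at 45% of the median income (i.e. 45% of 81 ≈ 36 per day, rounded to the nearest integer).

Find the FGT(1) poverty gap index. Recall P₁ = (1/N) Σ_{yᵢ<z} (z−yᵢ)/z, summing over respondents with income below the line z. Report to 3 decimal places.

0.088

Poor units: 18, 24, 31 (q = 3 of N = 11).
Gap ratios (z−y)/z: (36−18)/36 = 0.5000; (36−24)/36 = 0.3333; (36−31)/36 = 0.1389.
Σ = 0.972222. Dividing by the full population N = 11 gives P₁ = 0.088.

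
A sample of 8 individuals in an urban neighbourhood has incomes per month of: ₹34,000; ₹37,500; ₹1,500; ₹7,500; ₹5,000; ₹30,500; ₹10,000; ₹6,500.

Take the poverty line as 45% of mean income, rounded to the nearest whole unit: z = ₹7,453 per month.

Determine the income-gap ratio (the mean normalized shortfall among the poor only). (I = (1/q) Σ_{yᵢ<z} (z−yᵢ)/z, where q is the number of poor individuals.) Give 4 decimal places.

Below z: ₹1,500, ₹5,000, ₹6,500 (q = 3 of N = 8).
Shortfall ratios (z−y)/z: 0.7987, 0.3291, 0.1279; sum = 1.255736.
I averages over the q = 3 poor units only: 1.255736 / 3 = 0.4186.

0.4186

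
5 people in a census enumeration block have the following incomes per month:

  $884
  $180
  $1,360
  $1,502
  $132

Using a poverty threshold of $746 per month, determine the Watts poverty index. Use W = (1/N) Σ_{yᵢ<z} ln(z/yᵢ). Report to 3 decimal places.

0.631

Incomes under z: $132, $180 (q = 2 of N = 5).
Log shortfalls: ln(746/132) = 1.7319; ln(746/180) = 1.4218.
W = 3.153692 / 5 = 0.631.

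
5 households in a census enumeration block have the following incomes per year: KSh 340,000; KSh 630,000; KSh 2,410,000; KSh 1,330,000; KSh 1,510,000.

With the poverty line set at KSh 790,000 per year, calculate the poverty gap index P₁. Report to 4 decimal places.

Below z: KSh 340,000, KSh 630,000 (q = 2 of N = 5).
Relative gaps: (790000−340000)/790000 = 0.5696; (790000−630000)/790000 = 0.2025.
Σ = 0.772152. Dividing by the full population N = 5 gives P₁ = 0.1544.

0.1544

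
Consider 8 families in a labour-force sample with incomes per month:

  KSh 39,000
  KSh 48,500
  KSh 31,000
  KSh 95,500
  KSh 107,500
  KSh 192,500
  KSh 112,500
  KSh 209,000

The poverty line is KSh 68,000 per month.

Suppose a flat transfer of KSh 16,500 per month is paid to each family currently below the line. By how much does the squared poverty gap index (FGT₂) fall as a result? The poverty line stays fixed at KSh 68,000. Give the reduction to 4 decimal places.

Before: below the line — KSh 31,000, KSh 39,000, KSh 48,500; squared poverty gap index (FGT₂) = 0.070022.
After the KSh 16,500 transfer: below the line — KSh 47,500, KSh 55,500, KSh 65,000; squared poverty gap index (FGT₂) = 0.015828.
Reduction = 0.070022 − 0.015828 = 0.0542.

0.0542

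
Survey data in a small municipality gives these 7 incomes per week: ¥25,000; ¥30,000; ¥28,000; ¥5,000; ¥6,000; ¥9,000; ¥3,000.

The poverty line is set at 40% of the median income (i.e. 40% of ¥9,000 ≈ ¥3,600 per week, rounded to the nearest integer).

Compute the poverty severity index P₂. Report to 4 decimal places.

Below the line: ¥3,000 (q = 1 of N = 7).
Shortfall ratios: (3600−3000)/3600 = 0.1667.
Squared: 0.0278.
Sum = 0.027778; P₂ = 0.027778 / 7 = 0.0040.

0.0040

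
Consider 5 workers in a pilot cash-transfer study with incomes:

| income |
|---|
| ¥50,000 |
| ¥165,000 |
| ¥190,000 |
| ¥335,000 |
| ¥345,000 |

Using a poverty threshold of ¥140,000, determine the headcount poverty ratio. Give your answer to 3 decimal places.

1 of the 5 workers have income below ¥140,000.
H = 1/5 = 0.200.

0.200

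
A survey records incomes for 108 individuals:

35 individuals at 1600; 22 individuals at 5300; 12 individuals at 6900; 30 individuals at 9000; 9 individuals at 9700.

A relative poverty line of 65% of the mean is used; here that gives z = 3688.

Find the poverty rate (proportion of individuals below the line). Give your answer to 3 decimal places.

0.324

35 of the 108 individuals have income below 3688.
H = 35/108 = 0.324.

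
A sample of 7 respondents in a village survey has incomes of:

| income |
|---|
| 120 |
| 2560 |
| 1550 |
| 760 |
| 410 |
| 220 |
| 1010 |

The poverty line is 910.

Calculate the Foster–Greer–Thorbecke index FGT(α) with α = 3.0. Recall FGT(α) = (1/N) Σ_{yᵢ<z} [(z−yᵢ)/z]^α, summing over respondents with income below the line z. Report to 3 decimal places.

Below z: 120, 220, 410, 760 (q = 4 of N = 7).
Shortfall ratios: (910−120)/910 = 0.8681; (910−220)/910 = 0.7582; (910−410)/910 = 0.5495; (910−760)/910 = 0.1648.
Raised to α = 3.0: 0.65427; 0.43594; 0.16588; 0.00448.
Sum = 1.260562; FGT(3.0) = 1.260562 / 7 = 0.180.

0.180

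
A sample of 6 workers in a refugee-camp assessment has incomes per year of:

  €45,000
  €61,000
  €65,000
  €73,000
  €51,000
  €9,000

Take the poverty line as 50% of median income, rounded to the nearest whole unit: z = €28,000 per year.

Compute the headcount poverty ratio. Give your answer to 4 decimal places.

1 of the 6 workers have income below €28,000.
H = 1/6 = 0.1667.

0.1667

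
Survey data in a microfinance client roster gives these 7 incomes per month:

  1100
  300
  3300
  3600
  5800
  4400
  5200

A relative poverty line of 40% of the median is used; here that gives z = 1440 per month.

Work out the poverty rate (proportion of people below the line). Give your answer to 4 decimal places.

0.2857

2 of the 7 people have income below 1440.
H = 2/7 = 0.2857.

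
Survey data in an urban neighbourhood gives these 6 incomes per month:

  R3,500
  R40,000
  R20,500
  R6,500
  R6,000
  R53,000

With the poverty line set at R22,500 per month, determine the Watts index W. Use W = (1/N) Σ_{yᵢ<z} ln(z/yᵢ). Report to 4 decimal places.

0.7529

Incomes under z: R3,500, R6,000, R6,500, R20,500 (q = 4 of N = 6).
Log gaps: ln(22500/3500) = 1.8608; ln(22500/6000) = 1.3218; ln(22500/6500) = 1.2417; ln(22500/20500) = 0.0931.
W = 4.517312 / 6 = 0.7529.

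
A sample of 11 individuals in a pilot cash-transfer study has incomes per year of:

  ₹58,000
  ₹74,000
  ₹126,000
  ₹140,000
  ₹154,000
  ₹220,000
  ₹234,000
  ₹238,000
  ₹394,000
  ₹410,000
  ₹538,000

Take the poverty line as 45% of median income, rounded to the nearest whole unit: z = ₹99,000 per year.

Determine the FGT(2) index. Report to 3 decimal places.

Incomes under z: ₹58,000, ₹74,000 (q = 2 of N = 11).
Relative gaps: (99000−58000)/99000 = 0.4141; (99000−74000)/99000 = 0.2525.
Squared: 0.1715; 0.0638.
Sum = 0.235282; P₂ = 0.235282 / 11 = 0.021.

0.021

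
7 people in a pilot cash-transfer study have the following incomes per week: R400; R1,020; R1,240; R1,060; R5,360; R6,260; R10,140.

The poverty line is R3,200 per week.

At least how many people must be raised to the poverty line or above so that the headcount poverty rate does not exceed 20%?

Currently q = 4 of N = 7 are below the line (H = 0.571).
A headcount ratio of at most 20% allows at most ⌊0.20 × 7⌋ = 1 poor people.
So at least 4 − 1 = 3 must be lifted.

3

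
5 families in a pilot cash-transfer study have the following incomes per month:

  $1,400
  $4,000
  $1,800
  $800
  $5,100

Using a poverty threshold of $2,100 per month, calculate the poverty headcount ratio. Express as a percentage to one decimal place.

3 of the 5 families have income below $2,100.
H = 3/5 = 60.0%.

60.0%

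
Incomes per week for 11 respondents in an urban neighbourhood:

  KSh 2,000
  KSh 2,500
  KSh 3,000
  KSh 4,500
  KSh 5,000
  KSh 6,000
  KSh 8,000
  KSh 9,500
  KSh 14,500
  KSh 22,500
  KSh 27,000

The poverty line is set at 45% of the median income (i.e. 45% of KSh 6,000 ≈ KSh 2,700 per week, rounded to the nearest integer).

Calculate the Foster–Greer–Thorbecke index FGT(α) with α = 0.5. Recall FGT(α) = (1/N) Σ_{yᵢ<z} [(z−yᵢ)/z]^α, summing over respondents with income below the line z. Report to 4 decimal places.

Poor units: KSh 2,000, KSh 2,500 (q = 2 of N = 11).
Gap ratios (z−y)/z: (2700−2000)/2700 = 0.2593; (2700−2500)/2700 = 0.0741.
Raised to α = 0.5: 0.50918; 0.27217.
Sum = 0.781341; FGT(0.5) = 0.781341 / 11 = 0.0710.

0.0710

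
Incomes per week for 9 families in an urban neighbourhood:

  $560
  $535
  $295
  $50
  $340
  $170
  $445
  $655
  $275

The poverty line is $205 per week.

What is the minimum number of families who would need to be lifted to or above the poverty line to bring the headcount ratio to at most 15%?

2 of the 9 families are poor, so H = 2/9 = 0.222.
A headcount ratio of at most 15% allows at most ⌊0.15 × 9⌋ = 1 poor families.
So at least 2 − 1 = 1 must be lifted.

1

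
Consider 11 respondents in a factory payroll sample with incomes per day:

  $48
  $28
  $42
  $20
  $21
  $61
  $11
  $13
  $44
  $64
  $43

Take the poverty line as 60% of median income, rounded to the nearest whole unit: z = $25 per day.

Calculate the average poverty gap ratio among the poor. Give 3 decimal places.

Poor units: $11, $13, $20, $21 (q = 4 of N = 11).
Relative gaps: 0.5600, 0.4800, 0.2000, 0.1600; sum = 1.400000.
The income-gap ratio divides by q (the poor only): 1.400000 / 4 = 0.350.

0.350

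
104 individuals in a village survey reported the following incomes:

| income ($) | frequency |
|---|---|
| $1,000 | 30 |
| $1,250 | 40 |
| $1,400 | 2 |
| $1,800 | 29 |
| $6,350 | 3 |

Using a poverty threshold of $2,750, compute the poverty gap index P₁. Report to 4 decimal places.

0.4991

Incomes under z: 30×$1,000, 40×$1,250, 2×$1,400, 29×$1,800 (q = 101 of N = 104).
Normalized shortfalls: (2750−1000)/2750 = 0.6364 (×30); (2750−1250)/2750 = 0.5455 (×40); (2750−1400)/2750 = 0.4909 (×2); (2750−1800)/2750 = 0.3455 (×29).
Sum of shortfalls = 51.909091; P₁ averages over all N: 51.909091 / 104 = 0.4991.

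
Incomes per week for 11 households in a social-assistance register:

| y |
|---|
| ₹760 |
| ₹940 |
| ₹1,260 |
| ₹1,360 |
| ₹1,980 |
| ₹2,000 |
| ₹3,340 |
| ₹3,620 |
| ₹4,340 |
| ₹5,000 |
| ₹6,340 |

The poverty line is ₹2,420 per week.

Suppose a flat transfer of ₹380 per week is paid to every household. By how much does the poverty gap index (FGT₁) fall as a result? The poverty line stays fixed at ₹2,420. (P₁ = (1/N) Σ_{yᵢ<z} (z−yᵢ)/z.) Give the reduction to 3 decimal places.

0.086

Before: below the line — ₹760, ₹940, ₹1,260, ₹1,360, ₹1,980, ₹2,000; poverty gap index (FGT₁) = 0.23366.
After the ₹380 transfer: below the line — ₹1,140, ₹1,320, ₹1,640, ₹1,740, ₹2,360, ₹2,380; poverty gap index (FGT₁) = 0.14801.
Reduction = 0.23366 − 0.14801 = 0.086.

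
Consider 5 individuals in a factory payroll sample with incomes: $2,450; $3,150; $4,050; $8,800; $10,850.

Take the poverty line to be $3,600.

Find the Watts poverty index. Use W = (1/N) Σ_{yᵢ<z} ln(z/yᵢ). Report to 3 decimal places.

Incomes under z: $2,450, $3,150 (q = 2 of N = 5).
ln(z/y) terms: ln(3600/2450) = 0.3848; ln(3600/3150) = 0.1335.
W = 0.518377 / 5 = 0.104.

0.104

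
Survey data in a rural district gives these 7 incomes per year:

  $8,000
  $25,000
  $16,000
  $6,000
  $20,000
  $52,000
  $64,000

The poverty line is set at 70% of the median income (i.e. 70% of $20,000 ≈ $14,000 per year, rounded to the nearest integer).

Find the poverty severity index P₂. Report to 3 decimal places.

Incomes under z: $6,000, $8,000 (q = 2 of N = 7).
Relative gaps: (14000−6000)/14000 = 0.5714; (14000−8000)/14000 = 0.4286.
Squared: 0.3265; 0.1837.
Sum = 0.510204; P₂ = 0.510204 / 7 = 0.073.

0.073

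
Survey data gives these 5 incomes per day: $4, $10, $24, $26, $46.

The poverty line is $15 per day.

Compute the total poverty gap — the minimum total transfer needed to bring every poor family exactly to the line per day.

Below z: $4, $10 (q = 2 of N = 5).
Individual gaps: 15−4 = 11; 15−10 = 5.
Aggregate gap = $16.

$16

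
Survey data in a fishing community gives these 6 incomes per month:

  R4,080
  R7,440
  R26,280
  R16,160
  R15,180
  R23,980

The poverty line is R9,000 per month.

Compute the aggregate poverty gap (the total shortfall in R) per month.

R6,480

Poor units: R4,080, R7,440 (q = 2 of N = 6).
Individual gaps: 9000−4080 = 4920; 9000−7440 = 1560.
Aggregate gap = R6,480.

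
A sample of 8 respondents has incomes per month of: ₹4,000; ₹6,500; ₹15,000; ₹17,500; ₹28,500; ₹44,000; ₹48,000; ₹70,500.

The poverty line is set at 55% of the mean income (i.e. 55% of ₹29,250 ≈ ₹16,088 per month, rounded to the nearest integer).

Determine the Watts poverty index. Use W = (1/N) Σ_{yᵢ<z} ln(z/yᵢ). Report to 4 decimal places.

0.2960

Poor units: ₹4,000, ₹6,500, ₹15,000 (q = 3 of N = 8).
Log gaps: ln(16088/4000) = 1.3918; ln(16088/6500) = 0.9063; ln(16088/15000) = 0.0700.
W = 2.368074 / 8 = 0.2960.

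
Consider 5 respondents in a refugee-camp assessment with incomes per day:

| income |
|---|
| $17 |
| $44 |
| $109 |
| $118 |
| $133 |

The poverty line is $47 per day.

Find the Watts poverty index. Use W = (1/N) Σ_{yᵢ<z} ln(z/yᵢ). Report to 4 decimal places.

Below z: $17, $44 (q = 2 of N = 5).
ln(z/y) terms: ln(47/17) = 1.0169; ln(47/44) = 0.0660.
W = 1.082892 / 5 = 0.2166.

0.2166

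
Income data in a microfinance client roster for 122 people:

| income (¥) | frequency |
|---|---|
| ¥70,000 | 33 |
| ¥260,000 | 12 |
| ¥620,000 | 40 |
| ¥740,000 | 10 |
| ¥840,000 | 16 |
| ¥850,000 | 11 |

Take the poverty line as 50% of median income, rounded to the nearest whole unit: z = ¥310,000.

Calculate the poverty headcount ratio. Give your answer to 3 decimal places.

45 of the 122 people have income below ¥310,000.
H = 45/122 = 0.369.

0.369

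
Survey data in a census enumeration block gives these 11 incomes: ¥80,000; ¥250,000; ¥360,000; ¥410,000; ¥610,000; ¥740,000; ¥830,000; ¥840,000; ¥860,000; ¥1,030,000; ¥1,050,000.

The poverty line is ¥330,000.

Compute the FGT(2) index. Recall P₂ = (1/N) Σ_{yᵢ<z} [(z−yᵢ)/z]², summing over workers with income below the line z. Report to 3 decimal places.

0.058

Poor units: ¥80,000, ¥250,000 (q = 2 of N = 11).
Shortfall ratios: (330000−80000)/330000 = 0.7576; (330000−250000)/330000 = 0.2424.
Squared: 0.5739; 0.0588.
Sum = 0.632691; P₂ = 0.632691 / 11 = 0.058.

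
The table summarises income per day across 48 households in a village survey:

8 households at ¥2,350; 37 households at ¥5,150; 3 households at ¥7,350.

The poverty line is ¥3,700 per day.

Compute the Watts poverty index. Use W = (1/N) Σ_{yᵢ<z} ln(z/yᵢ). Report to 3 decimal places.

Below the line: 8×¥2,350 (q = 8 of N = 48).
Log shortfalls: ln(3700/2350) = 0.4539 (×8).
W = 3.631340 / 48 = 0.076.

0.076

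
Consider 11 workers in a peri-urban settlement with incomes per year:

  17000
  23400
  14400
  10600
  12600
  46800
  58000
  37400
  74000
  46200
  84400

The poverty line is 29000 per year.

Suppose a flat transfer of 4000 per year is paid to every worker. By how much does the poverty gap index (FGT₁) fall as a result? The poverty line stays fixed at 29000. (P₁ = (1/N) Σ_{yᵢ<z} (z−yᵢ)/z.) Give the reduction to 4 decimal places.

Before: below the line — 10600, 12600, 14400, 17000, 23400; poverty gap index (FGT₁) = 0.210031.
After the 4000 transfer: below the line — 14600, 16600, 18400, 21000, 27400; poverty gap index (FGT₁) = 0.147335.
Reduction = 0.210031 − 0.147335 = 0.0627.

0.0627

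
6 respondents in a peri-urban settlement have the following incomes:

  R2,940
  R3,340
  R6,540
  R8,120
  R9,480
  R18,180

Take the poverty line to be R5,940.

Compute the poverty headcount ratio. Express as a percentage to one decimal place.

2 of the 6 respondents have income below R5,940.
H = 2/6 = 33.3%.

33.3%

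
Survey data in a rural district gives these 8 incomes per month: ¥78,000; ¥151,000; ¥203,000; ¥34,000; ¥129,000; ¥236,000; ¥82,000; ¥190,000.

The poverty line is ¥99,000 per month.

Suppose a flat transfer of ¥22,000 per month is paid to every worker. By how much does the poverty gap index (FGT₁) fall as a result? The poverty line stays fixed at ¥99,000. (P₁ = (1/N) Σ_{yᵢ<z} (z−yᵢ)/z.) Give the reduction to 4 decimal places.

Before: below the line — ¥34,000, ¥78,000, ¥82,000; poverty gap index (FGT₁) = 0.130051.
After the ¥22,000 transfer: below the line — ¥56,000; poverty gap index (FGT₁) = 0.054293.
Reduction = 0.130051 − 0.054293 = 0.0758.

0.0758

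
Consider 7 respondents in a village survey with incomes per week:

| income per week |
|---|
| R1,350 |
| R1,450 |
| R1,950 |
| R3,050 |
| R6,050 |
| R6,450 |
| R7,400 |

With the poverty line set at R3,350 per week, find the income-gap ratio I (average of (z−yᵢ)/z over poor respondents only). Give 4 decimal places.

0.4179

Poor units: R1,350, R1,450, R1,950, R3,050 (q = 4 of N = 7).
Shortfall ratios (z−y)/z: 0.5970, 0.5672, 0.4179, 0.0896; sum = 1.671642.
The income-gap ratio divides by q (the poor only): 1.671642 / 4 = 0.4179.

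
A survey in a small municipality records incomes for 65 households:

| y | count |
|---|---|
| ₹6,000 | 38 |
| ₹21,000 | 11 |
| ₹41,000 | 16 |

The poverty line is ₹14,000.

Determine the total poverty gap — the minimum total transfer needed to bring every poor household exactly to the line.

Poor units: 38×₹6,000 (q = 38 of N = 65).
Individual gaps: 38×(14000−6000) = 304000.
Aggregate gap = ₹304,000.

₹304,000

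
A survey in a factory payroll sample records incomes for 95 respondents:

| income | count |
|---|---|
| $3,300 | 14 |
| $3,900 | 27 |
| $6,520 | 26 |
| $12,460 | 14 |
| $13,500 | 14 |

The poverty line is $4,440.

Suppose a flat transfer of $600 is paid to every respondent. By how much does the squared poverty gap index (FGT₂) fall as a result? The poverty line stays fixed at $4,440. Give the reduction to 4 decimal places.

Before: below the line — 14×$3,300, 27×$3,900; squared poverty gap index (FGT₂) = 0.013919.
After the $600 transfer: below the line — 14×$3,900; squared poverty gap index (FGT₂) = 0.002180.
Reduction = 0.013919 − 0.002180 = 0.0117.

0.0117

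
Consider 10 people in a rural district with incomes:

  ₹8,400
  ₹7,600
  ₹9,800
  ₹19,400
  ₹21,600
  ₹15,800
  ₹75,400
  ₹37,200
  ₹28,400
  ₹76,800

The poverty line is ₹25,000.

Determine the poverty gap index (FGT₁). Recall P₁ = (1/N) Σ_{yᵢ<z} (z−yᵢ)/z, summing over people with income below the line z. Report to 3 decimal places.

Below the line: ₹7,600, ₹8,400, ₹9,800, ₹15,800, ₹19,400, ₹21,600 (q = 6 of N = 10).
Relative gaps: (25000−7600)/25000 = 0.6960; (25000−8400)/25000 = 0.6640; (25000−9800)/25000 = 0.6080; (25000−15800)/25000 = 0.3680; (25000−19400)/25000 = 0.2240; (25000−21600)/25000 = 0.1360.
Σ = 2.696000. Dividing by the full population N = 10 gives P₁ = 0.270.

0.270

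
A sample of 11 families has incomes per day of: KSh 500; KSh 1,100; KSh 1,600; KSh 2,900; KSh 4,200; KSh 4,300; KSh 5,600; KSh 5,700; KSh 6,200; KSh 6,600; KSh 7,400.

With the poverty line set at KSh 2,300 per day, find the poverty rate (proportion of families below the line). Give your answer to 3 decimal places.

0.273

3 of the 11 families have income below KSh 2,300.
H = 3/11 = 0.273.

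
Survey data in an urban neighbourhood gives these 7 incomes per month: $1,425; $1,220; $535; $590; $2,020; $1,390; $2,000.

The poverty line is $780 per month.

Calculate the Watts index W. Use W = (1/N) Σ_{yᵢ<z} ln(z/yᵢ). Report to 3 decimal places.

Below z: $535, $590 (q = 2 of N = 7).
Log gaps: ln(780/535) = 0.3770; ln(780/590) = 0.2792.
W = 0.656199 / 7 = 0.094.

0.094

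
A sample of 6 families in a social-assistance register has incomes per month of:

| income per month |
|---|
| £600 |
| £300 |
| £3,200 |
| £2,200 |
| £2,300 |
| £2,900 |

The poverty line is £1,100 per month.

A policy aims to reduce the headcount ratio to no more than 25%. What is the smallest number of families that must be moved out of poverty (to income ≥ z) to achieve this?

1

Currently q = 2 of N = 6 are below the line (H = 0.333).
A headcount ratio of at most 25% allows at most ⌊0.25 × 6⌋ = 1 poor families.
So at least 2 − 1 = 1 must be lifted.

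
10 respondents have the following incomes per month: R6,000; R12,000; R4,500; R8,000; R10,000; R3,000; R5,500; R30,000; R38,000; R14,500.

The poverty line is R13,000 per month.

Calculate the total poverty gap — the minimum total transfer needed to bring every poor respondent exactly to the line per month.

R42,000

Incomes under z: R3,000, R4,500, R5,500, R6,000, R8,000, R10,000, R12,000 (q = 7 of N = 10).
Individual gaps: 13000−3000 = 10000; 13000−4500 = 8500; 13000−5500 = 7500; 13000−6000 = 7000; 13000−8000 = 5000; 13000−10000 = 3000; 13000−12000 = 1000.
Aggregate gap = R42,000.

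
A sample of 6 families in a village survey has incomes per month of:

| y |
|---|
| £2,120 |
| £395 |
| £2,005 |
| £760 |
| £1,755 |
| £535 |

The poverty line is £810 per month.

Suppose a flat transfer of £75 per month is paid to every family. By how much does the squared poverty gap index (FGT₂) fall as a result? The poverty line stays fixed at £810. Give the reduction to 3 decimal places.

Before: below the line — £395, £535, £760; squared poverty gap index (FGT₂) = 0.06360.
After the £75 transfer: below the line — £470, £610; squared poverty gap index (FGT₂) = 0.03953.
Reduction = 0.06360 − 0.03953 = 0.024.

0.024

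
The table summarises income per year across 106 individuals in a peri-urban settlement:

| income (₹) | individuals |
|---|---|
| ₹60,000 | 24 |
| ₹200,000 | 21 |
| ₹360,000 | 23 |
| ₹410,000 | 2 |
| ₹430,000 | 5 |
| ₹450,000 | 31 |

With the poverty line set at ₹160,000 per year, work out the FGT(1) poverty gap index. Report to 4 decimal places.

0.1415

Poor units: 24×₹60,000 (q = 24 of N = 106).
Relative gaps: (160000−60000)/160000 = 0.6250 (×24).
Sum of shortfalls = 15.000000; P₁ averages over all N: 15.000000 / 106 = 0.1415.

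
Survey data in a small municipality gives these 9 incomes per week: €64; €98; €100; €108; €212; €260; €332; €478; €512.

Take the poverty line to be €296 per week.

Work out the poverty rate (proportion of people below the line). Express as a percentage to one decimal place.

6 of the 9 people have income below €296.
H = 6/9 = 66.7%.

66.7%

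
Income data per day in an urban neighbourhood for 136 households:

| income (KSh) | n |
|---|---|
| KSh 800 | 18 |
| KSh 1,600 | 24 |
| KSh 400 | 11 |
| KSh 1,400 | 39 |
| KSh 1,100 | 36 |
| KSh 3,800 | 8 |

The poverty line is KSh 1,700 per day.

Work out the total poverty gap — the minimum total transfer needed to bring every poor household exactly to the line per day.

Below z: 11×KSh 400, 18×KSh 800, 36×KSh 1,100, 39×KSh 1,400, 24×KSh 1,600 (q = 128 of N = 136).
Individual gaps: 11×(1700−400) = 14300; 18×(1700−800) = 16200; 36×(1700−1100) = 21600; 39×(1700−1400) = 11700; 24×(1700−1600) = 2400.
Aggregate gap = KSh 66,200.

KSh 66,200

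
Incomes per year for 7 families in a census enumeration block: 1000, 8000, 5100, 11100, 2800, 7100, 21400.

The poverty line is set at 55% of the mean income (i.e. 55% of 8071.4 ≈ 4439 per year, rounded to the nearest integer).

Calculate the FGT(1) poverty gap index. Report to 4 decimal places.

Below the line: 1000, 2800 (q = 2 of N = 7).
Gap ratios (z−y)/z: (4439−1000)/4439 = 0.7747; (4439−2800)/4439 = 0.3692.
Σ = 1.143951. Dividing by the full population N = 7 gives P₁ = 0.1634.

0.1634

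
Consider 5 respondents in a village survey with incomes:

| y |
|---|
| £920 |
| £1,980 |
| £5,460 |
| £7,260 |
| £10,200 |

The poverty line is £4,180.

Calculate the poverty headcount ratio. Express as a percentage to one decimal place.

2 of the 5 respondents have income below £4,180.
H = 2/5 = 40.0%.

40.0%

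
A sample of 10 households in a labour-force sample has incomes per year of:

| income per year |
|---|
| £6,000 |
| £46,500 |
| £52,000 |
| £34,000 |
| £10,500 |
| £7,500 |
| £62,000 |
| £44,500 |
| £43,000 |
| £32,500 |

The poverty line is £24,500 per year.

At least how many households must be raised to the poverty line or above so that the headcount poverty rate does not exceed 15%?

2

3 of the 10 households are poor, so H = 3/10 = 0.300.
A headcount ratio of at most 15% allows at most ⌊0.15 × 10⌋ = 1 poor households.
So at least 3 − 1 = 2 must be lifted.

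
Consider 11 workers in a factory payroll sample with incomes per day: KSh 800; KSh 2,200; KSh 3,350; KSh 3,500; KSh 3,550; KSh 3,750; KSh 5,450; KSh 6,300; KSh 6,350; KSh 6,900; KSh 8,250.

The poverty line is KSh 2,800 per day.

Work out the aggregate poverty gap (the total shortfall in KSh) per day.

Incomes under z: KSh 800, KSh 2,200 (q = 2 of N = 11).
Individual gaps: 2800−800 = 2000; 2800−2200 = 600.
Aggregate gap = KSh 2,600.

KSh 2,600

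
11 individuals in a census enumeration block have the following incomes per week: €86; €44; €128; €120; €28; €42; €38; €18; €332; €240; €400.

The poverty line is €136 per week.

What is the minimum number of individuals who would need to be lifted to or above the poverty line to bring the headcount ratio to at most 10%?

7

8 of the 11 individuals are poor, so H = 8/11 = 0.727.
A headcount ratio of at most 10% allows at most ⌊0.10 × 11⌋ = 1 poor individuals.
So at least 8 − 1 = 7 must be lifted.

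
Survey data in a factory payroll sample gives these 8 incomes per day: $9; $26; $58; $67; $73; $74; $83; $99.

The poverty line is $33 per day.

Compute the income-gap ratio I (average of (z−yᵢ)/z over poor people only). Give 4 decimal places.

0.4697

Incomes under z: $9, $26 (q = 2 of N = 8).
Relative gaps: 0.7273, 0.2121; sum = 0.939394.
The income-gap ratio divides by q (the poor only): 0.939394 / 2 = 0.4697.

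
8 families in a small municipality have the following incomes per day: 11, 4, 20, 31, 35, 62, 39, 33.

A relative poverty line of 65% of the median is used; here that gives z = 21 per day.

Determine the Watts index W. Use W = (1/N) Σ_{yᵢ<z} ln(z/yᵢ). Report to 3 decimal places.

0.294

Poor units: 4, 11, 20 (q = 3 of N = 8).
Log shortfalls: ln(21/4) = 1.6582; ln(21/11) = 0.6466; ln(21/20) = 0.0488.
W = 2.353645 / 8 = 0.294.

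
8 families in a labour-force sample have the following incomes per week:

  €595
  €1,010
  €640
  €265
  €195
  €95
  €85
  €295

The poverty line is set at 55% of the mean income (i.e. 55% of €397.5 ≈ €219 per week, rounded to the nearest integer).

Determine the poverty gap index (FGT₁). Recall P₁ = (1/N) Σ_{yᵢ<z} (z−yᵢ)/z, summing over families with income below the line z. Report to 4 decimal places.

0.1610

Below z: €85, €95, €195 (q = 3 of N = 8).
Shortfall ratios: (219−85)/219 = 0.6119; (219−95)/219 = 0.5662; (219−195)/219 = 0.1096.
Σ = 1.287671. Dividing by the full population N = 8 gives P₁ = 0.1610.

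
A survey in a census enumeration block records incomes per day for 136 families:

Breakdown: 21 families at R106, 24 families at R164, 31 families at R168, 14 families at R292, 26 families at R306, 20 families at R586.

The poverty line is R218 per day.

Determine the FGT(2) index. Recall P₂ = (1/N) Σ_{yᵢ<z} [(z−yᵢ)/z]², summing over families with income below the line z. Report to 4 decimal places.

0.0636

Incomes under z: 21×R106, 24×R164, 31×R168 (q = 76 of N = 136).
Shortfall ratios: (218−106)/218 = 0.5138 (×21); (218−164)/218 = 0.2477 (×24); (218−168)/218 = 0.2294 (×31).
Squared: 0.2640 (×21); 0.0614 (×24); 0.0526 (×31).
Sum = 8.646326; P₂ = 8.646326 / 136 = 0.0636.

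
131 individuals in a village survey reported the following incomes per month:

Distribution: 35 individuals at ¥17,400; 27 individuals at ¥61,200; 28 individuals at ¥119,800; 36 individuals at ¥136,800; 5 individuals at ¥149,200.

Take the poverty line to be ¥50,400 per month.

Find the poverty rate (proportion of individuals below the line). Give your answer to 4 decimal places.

0.2672

35 of the 131 individuals have income below ¥50,400.
H = 35/131 = 0.2672.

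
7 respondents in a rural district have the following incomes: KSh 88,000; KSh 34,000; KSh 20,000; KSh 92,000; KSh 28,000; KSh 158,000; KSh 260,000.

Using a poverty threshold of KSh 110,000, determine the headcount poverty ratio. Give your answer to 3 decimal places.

5 of the 7 respondents have income below KSh 110,000.
H = 5/7 = 0.714.

0.714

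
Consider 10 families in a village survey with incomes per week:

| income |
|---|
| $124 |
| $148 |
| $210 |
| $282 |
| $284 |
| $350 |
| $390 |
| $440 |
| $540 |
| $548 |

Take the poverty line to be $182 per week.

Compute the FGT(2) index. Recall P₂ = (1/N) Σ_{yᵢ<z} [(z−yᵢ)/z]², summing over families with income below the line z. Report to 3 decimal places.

0.014

Below the line: $124, $148 (q = 2 of N = 10).
Relative gaps: (182−124)/182 = 0.3187; (182−148)/182 = 0.1868.
Squared: 0.1016; 0.0349.
Sum = 0.136457; P₂ = 0.136457 / 10 = 0.014.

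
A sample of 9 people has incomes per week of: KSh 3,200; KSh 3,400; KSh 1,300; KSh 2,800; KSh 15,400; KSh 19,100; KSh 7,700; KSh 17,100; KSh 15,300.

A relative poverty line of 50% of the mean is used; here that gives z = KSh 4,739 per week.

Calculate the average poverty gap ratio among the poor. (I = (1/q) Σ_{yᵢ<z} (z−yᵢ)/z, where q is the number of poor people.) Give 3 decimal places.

0.436

Below the line: KSh 1,300, KSh 2,800, KSh 3,200, KSh 3,400 (q = 4 of N = 9).
Relative gaps: 0.7257, 0.4092, 0.3248, 0.2825; sum = 1.742140.
I averages over the q = 4 poor units only: 1.742140 / 4 = 0.436.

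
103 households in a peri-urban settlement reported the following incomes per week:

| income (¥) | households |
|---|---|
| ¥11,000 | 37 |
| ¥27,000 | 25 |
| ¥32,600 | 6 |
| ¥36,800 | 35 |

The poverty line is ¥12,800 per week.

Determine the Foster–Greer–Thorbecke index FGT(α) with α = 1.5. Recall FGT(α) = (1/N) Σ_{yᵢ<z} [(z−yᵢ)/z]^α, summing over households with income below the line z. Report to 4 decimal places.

0.0189

Below the line: 37×¥11,000 (q = 37 of N = 103).
Shortfall ratios: (12800−11000)/12800 = 0.1406 (×37).
Raised to α = 1.5: 0.05273 (×37).
Sum = 1.951172; FGT(1.5) = 1.951172 / 103 = 0.0189.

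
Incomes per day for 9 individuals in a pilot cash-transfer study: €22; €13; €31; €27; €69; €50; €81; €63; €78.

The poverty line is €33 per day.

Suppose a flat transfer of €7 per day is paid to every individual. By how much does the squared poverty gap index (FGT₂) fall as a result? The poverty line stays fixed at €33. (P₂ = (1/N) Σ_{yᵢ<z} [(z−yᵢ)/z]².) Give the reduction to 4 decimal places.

Before: below the line — €13, €22, €27, €31; squared poverty gap index (FGT₂) = 0.057239.
After the €7 transfer: below the line — €20, €29; squared poverty gap index (FGT₂) = 0.018876.
Reduction = 0.057239 − 0.018876 = 0.0384.

0.0384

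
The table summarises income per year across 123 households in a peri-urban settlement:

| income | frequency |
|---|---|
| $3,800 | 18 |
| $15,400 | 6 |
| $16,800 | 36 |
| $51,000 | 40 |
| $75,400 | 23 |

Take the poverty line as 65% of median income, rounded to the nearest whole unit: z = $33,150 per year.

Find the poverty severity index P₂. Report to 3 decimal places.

0.200

Below z: 18×$3,800, 6×$15,400, 36×$16,800 (q = 60 of N = 123).
Relative gaps: (33150−3800)/33150 = 0.8854 (×18); (33150−15400)/33150 = 0.5354 (×6); (33150−16800)/33150 = 0.4932 (×36).
Squared: 0.7839 (×18); 0.2867 (×6); 0.2433 (×36).
Sum = 24.587348; P₂ = 24.587348 / 123 = 0.200.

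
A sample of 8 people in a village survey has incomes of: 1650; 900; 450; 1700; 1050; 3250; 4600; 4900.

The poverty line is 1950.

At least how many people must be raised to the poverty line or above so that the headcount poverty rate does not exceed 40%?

5 of the 8 people are poor, so H = 5/8 = 0.625.
A headcount ratio of at most 40% allows at most ⌊0.40 × 8⌋ = 3 poor people.
So at least 5 − 3 = 2 must be lifted.

2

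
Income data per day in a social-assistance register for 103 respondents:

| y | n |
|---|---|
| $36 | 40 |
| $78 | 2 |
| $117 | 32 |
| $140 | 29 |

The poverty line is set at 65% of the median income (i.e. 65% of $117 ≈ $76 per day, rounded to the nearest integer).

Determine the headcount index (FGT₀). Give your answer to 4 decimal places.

0.3883

40 of the 103 respondents have income below $76.
H = 40/103 = 0.3883.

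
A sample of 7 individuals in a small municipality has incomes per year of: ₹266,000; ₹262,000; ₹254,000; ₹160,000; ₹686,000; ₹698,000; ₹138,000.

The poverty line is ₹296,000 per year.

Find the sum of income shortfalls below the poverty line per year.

₹400,000

Below the line: ₹138,000, ₹160,000, ₹254,000, ₹262,000, ₹266,000 (q = 5 of N = 7).
Individual gaps: 296000−138000 = 158000; 296000−160000 = 136000; 296000−254000 = 42000; 296000−262000 = 34000; 296000−266000 = 30000.
Aggregate gap = ₹400,000.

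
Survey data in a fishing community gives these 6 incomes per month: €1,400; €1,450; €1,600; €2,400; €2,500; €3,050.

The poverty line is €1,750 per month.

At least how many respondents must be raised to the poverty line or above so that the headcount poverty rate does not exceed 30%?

2

3 of the 6 respondents are poor, so H = 3/6 = 0.500.
A headcount ratio of at most 30% allows at most ⌊0.30 × 6⌋ = 1 poor respondents.
So at least 3 − 1 = 2 must be lifted.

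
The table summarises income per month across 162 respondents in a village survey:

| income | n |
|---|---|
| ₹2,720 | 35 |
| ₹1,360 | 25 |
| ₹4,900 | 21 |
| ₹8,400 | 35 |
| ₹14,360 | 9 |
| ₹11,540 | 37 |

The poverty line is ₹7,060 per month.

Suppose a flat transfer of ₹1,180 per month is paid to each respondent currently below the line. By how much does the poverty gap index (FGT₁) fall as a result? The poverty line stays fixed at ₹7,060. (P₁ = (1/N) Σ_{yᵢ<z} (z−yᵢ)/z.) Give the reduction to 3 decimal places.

Before: below the line — 25×₹1,360, 35×₹2,720, 21×₹4,900; poverty gap index (FGT₁) = 0.29707.
After the ₹1,180 transfer: below the line — 25×₹2,540, 35×₹3,900, 21×₹6,080; poverty gap index (FGT₁) = 0.21350.
Reduction = 0.29707 − 0.21350 = 0.084.

0.084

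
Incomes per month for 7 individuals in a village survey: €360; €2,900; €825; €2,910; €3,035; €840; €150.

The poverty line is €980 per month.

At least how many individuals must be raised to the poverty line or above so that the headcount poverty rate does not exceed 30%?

2

4 of the 7 individuals are poor, so H = 4/7 = 0.571.
A headcount ratio of at most 30% allows at most ⌊0.30 × 7⌋ = 2 poor individuals.
So at least 4 − 2 = 2 must be lifted.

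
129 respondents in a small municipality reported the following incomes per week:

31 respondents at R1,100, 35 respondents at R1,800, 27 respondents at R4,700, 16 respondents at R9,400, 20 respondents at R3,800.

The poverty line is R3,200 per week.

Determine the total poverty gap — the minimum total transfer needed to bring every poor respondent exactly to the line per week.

R114,100

Below the line: 31×R1,100, 35×R1,800 (q = 66 of N = 129).
Individual gaps: 31×(3200−1100) = 65100; 35×(3200−1800) = 49000.
Aggregate gap = R114,100.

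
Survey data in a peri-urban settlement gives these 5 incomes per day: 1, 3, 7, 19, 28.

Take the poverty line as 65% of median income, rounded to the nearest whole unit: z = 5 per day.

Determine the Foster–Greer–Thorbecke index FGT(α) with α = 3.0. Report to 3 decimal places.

Poor units: 1, 3 (q = 2 of N = 5).
Shortfall ratios: (5−1)/5 = 0.8000; (5−3)/5 = 0.4000.
Raised to α = 3.0: 0.51200; 0.06400.
Sum = 0.576000; FGT(3.0) = 0.576000 / 5 = 0.115.

0.115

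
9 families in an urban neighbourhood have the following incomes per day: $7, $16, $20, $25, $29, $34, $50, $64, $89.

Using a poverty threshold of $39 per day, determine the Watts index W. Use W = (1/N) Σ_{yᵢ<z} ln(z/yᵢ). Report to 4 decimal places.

Below z: $7, $16, $20, $25, $29, $34 (q = 6 of N = 9).
ln(z/y) terms: ln(39/7) = 1.7177; ln(39/16) = 0.8910; ln(39/20) = 0.6678; ln(39/25) = 0.4447; ln(39/29) = 0.2963; ln(39/34) = 0.1372.
W = 4.154607 / 9 = 0.4616.

0.4616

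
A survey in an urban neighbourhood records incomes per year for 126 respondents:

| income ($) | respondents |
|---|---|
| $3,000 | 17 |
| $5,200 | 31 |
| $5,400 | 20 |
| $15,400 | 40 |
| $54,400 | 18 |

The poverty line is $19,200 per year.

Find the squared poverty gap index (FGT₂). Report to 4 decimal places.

0.3213

Below z: 17×$3,000, 31×$5,200, 20×$5,400, 40×$15,400 (q = 108 of N = 126).
Relative gaps: (19200−3000)/19200 = 0.8438 (×17); (19200−5200)/19200 = 0.7292 (×31); (19200−5400)/19200 = 0.7188 (×20); (19200−15400)/19200 = 0.1979 (×40).
Squared: 0.7119 (×17); 0.5317 (×31); 0.5166 (×20); 0.0392 (×40).
Sum = 40.483615; P₂ = 40.483615 / 126 = 0.3213.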